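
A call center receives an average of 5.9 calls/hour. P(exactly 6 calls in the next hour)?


Poisson(λ=5.9): P(X=6) = e^(-λ)×λ^k/k!
= e^(-5.9) × 5.9^6 / 6!
≈ 0.002739444819 × 42180.533641 / 720 ≈ 0.160488

P(X=6) ≈ 0.160488 ≈ 16.05%


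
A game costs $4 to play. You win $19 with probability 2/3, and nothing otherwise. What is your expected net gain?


E[gain] = (19-4)×2/3 + (-4)×1/3
= 10 - 4/3 = 26/3

Expected net gain = $26/3 ≈ $8.67


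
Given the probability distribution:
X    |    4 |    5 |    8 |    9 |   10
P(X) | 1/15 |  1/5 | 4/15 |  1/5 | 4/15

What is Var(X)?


E[X] = 118/15
E[X²] = 66
Var(X) = E[X²] - (E[X])² = 66 - 13924/225 = 926/225

Var(X) = 926/225 ≈ 4.1156


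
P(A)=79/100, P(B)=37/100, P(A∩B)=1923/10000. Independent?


P(A)×P(B) = 2923/10000
P(A∩B) = 1923/10000
Not equal → NOT independent

No, not independent


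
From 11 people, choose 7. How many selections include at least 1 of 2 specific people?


Complement: C(11,7) - C(9,7) = 330 - 36 = 294

294


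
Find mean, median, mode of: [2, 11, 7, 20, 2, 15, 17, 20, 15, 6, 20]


Sorted: [2, 2, 6, 7, 11, 15, 15, 17, 20, 20, 20]
Mean = 135/11
Median = 15
Freq: {2: 2, 11: 1, 7: 1, 20: 3, 15: 2, 17: 1, 6: 1}
Mode: [20]

Mean=135/11, Median=15, Mode=20


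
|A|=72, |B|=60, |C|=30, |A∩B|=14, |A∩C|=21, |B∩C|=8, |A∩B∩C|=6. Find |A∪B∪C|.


|A∪B∪C| = 72+60+30-14-21-8+6 = 125

|A∪B∪C| = 125


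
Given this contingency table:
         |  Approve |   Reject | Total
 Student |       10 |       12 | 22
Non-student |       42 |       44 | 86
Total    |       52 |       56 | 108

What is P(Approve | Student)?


P(Approve | Student) = 10/(10+12) = 10/22 = 5/11

P(Approve|Student) = 5/11 ≈ 45.45%


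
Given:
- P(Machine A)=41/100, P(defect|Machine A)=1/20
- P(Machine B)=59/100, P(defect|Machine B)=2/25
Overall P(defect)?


P(B) = Σ P(B|Aᵢ)×P(Aᵢ)
  1/20×41/100 = 41/2000
  2/25×59/100 = 59/1250
Sum = 677/10000

P(defect) = 677/10000 ≈ 6.77%


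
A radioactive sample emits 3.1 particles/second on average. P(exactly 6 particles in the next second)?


Poisson(λ=3.1): P(X=6) = e^(-λ)×λ^k/k!
= e^(-3.1) × 3.1^6 / 6!
≈ 0.04504920239 × 887.503681 / 720 ≈ 0.055530

P(X=6) ≈ 0.055530 ≈ 5.55%


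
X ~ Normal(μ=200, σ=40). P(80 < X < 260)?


z₁=(80-200)/40=-3.0, z₂=(260-200)/40=1.5
P = Φ(1.5) - Φ(-3.0) = 0.933193 - 0.001350 = 0.931843 ≈ 0.9318

P(80 < X < 260) ≈ 0.9318


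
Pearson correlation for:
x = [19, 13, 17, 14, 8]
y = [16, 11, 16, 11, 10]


n=5, Σx=71, Σy=64, Σxy=953, Σx²=1079, Σy²=854
r = (5×953 - 71×64)/√((5×1079 - 71²)(5×854 - 64²))
= 221/√(354×174) = 221/√61596 ≈ 221/248.1854 ≈ 0.8905

r ≈ 0.8905


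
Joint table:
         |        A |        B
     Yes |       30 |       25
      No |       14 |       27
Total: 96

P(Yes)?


P(Yes) = (30+25)/96 = 55/96

P(Yes) = 55/96 ≈ 57.29%


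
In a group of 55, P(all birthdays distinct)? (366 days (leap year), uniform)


P(all different) = Π(366-i)/366 for i=0..54
= (366/366)×(365/366)×...×(312/366)
= 0.013909

P ≈ 0.0139 ≈ 1.39%


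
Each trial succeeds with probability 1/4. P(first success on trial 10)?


Geometric: P(X=10) = (1-p)^(k-1)×p = (3/4)^9×1/4 = 19683/1048576

P(X=10) = 19683/1048576 ≈ 1.88%


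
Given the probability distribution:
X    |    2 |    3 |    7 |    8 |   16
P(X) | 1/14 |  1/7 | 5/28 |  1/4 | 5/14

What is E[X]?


E[X] = Σ x·P(X=x)
= (2)×(1/14) + (3)×(1/7) + (7)×(5/28) + (8)×(1/4) + (16)×(5/14)
= 267/28

E[X] = 267/28


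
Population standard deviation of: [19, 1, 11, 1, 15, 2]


Mean = 49/6
  (19-49/6)²=4225/36
  (1-49/6)²=1849/36
  (11-49/6)²=289/36
  (1-49/6)²=1849/36
  (15-49/6)²=1681/36
  (2-49/6)²=1369/36
Σ(x-μ)² = 1877/6
σ² = (1877/6)/6 = 1877/36

σ = √(1877/36) ≈ 7.2207


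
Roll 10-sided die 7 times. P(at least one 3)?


P(no 3)^7 = (9/10)^7 = 4782969/10000000
P(≥1) = 1 - 4782969/10000000 = 5217031/10000000

P = 5217031/10000000 ≈ 52.17%


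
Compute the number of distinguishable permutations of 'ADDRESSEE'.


Letters: 9, freq: {'A': 1, 'D': 2, 'R': 1, 'E': 3, 'S': 2}
9!/(1!×2!×1!×3!×2!) = 362880/24 = 15120

15120


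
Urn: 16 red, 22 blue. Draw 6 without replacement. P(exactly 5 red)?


Hypergeometric: C(16,5)×C(22,1)/C(38,6)
= 4368×22/2760681 = 416/11951

P(X=5) = 416/11951 ≈ 3.48%


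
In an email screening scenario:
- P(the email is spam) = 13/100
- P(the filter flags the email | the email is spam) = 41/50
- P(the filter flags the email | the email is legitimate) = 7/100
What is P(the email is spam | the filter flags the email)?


Using Bayes' theorem:
P(A|B) = P(B|A)·P(A) / P(B)

P(the filter flags the email) = 41/50 × 13/100 + 7/100 × 87/100
= 533/5000 + 609/10000 = 67/400

P(the email is spam|the filter flags the email) = (533/5000) / (67/400) = 1066/1675

P(the email is spam|the filter flags the email) = 1066/1675 ≈ 63.64%


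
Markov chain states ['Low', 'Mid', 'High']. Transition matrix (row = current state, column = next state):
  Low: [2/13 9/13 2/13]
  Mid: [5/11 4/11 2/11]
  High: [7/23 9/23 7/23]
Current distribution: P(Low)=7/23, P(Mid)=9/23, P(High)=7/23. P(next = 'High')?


P(next=High) = Σᵢ P(now=i)×P(i→High)
= 7/23×2/13 + 9/23×2/11 + 7/23×7/23
= 14/299 + 18/253 + 49/529 = 15931/75647

P = 15931/75647 ≈ 0.2106


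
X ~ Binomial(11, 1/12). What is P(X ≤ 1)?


P(X ≤ 1) = Σ P(X=i) for i=0..1
P(X=0) = 285311670611/743008370688
P(X=1) = 285311670611/743008370688
Sum = 285311670611/371504185344

P(X ≤ 1) = 285311670611/371504185344 ≈ 76.80%


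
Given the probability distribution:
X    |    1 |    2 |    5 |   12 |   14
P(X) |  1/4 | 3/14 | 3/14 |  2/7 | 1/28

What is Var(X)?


E[X] = 159/28
E[X²] = 1529/28
Var(X) = E[X²] - (E[X])² = 1529/28 - 25281/784 = 17531/784

Var(X) = 17531/784 ≈ 22.3610


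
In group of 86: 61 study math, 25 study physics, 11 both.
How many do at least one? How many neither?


|A∪B| = 61+25-11 = 75
Neither = 86-75 = 11

At least one: 75; Neither: 11


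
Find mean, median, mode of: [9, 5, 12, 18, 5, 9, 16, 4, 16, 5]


Sorted: [4, 5, 5, 5, 9, 9, 12, 16, 16, 18]
Mean = 99/10
Median = 9
Freq: {9: 2, 5: 3, 12: 1, 18: 1, 16: 2, 4: 1}
Mode: [5]

Mean=99/10, Median=9, Mode=5


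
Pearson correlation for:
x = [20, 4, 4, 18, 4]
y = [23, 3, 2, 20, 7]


n=5, Σx=50, Σy=55, Σxy=868, Σx²=772, Σy²=991
r = (5×868 - 50×55)/√((5×772 - 50²)(5×991 - 55²))
= 1590/√(1360×1930) = 1590/√2624800 ≈ 1590/1620.1235 ≈ 0.9814

r ≈ 0.9814


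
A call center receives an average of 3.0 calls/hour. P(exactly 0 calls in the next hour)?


Poisson(λ=3.0): P(X=0) = e^(-λ)×λ^k/k!
= e^(-3.0) × 3.0^0 / 0!
≈ 0.04978706837 × 1 / 1 ≈ 0.049787

P(X=0) ≈ 0.049787 ≈ 4.98%


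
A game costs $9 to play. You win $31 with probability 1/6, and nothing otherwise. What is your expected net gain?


E[gain] = (31-9)×1/6 + (-9)×5/6
= 11/3 - 15/2 = -23/6

Expected net gain = $-23/6 ≈ $-3.83


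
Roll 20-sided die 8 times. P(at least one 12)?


P(no 12)^8 = (19/20)^8 = 16983563041/25600000000
P(≥1) = 1 - 16983563041/25600000000 = 8616436959/25600000000

P = 8616436959/25600000000 ≈ 33.66%


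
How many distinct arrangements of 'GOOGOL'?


Letters: 6, freq: {'G': 2, 'O': 3, 'L': 1}
6!/(2!×3!×1!) = 720/12 = 60

60


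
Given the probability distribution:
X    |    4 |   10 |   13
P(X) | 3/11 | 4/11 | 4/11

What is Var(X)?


E[X] = 104/11
E[X²] = 1124/11
Var(X) = E[X²] - (E[X])² = 1124/11 - 10816/121 = 1548/121

Var(X) = 1548/121 ≈ 12.7934


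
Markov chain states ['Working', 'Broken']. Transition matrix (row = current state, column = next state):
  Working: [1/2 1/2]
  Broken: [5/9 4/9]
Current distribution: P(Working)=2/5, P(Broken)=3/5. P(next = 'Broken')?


P(next=Broken) = Σᵢ P(now=i)×P(i→Broken)
= 2/5×1/2 + 3/5×4/9
= 1/5 + 4/15 = 7/15

P = 7/15 ≈ 0.4667


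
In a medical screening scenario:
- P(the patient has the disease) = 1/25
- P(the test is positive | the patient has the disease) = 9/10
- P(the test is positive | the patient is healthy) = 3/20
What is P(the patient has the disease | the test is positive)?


Using Bayes' theorem:
P(A|B) = P(B|A)·P(A) / P(B)

P(the test is positive) = 9/10 × 1/25 + 3/20 × 24/25
= 9/250 + 18/125 = 9/50

P(the patient has the disease|the test is positive) = (9/250) / (9/50) = 1/5

P(the patient has the disease|the test is positive) = 1/5 ≈ 20.00%


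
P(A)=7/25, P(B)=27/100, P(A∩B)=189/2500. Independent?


P(A)×P(B) = 189/2500
P(A∩B) = 189/2500
Equal ✓ → Independent

Yes, independent


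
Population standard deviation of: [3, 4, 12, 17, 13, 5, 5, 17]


Mean = 76/8 = 19/2
  (3-19/2)²=169/4
  (4-19/2)²=121/4
  (12-19/2)²=25/4
  (17-19/2)²=225/4
  (13-19/2)²=49/4
  (5-19/2)²=81/4
  (5-19/2)²=81/4
  (17-19/2)²=225/4
Σ(x-μ)² = 244
σ² = 244/8 = 61/2

σ = √(61/2) ≈ 5.5227


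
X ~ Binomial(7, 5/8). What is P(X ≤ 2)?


P(X ≤ 2) = Σ P(X=i) for i=0..2
P(X=0) = 2187/2097152
P(X=1) = 25515/2097152
P(X=2) = 127575/2097152
Sum = 155277/2097152

P(X ≤ 2) = 155277/2097152 ≈ 7.40%


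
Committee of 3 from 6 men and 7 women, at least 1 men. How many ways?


Count by #men:
  1M,2W: C(6,1)×C(7,2)=126
  2M,1W: C(6,2)×C(7,1)=105
  3M,0W: C(6,3)×C(7,0)=20
Total = 251

251


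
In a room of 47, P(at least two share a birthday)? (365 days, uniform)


P(all different) = Π(365-i)/365 for i=0..46
= 0.045226
P(match) = 1 - 0.045226 = 0.954774

P ≈ 0.9548 ≈ 95.48%


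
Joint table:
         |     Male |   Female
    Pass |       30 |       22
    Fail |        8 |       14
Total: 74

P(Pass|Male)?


P(Pass|Male) = 30/(30+8) = 30/38 = 15/19

P = 15/19 ≈ 78.95%


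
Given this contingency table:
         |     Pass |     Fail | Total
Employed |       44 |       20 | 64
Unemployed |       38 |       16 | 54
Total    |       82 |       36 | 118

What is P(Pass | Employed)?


P(Pass | Employed) = 44/(44+20) = 44/64 = 11/16

P(Pass|Employed) = 11/16 ≈ 68.75%


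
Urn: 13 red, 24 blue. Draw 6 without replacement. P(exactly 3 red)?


Hypergeometric: C(13,3)×C(24,3)/C(37,6)
= 286×2024/2324784 = 3289/13209

P(X=3) = 3289/13209 ≈ 24.90%


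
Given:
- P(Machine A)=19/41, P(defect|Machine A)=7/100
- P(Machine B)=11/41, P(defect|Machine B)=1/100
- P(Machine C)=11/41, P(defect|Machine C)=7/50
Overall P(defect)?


P(B) = Σ P(B|Aᵢ)×P(Aᵢ)
  7/100×19/41 = 133/4100
  1/100×11/41 = 11/4100
  7/50×11/41 = 77/2050
Sum = 149/2050

P(defect) = 149/2050 ≈ 7.27%


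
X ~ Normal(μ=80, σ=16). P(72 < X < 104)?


z₁=(72-80)/16=-0.5, z₂=(104-80)/16=1.5
P = Φ(1.5) - Φ(-0.5) = 0.933193 - 0.308538 = 0.624655 ≈ 0.6247

P(72 < X < 104) ≈ 0.6247


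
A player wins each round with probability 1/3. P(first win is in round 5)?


Geometric: P(X=5) = (1-p)^(k-1)×p = (2/3)^4×1/3 = 16/243

P(X=5) = 16/243 ≈ 6.58%


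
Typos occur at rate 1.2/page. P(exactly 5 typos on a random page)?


Poisson(λ=1.2): P(X=5) = e^(-λ)×λ^k/k!
= e^(-1.2) × 1.2^5 / 5!
≈ 0.3011942119 × 2.48832 / 120 ≈ 0.006246

P(X=5) ≈ 0.006246 ≈ 0.62%


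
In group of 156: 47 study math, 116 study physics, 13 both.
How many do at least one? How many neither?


|A∪B| = 47+116-13 = 150
Neither = 156-150 = 6

At least one: 150; Neither: 6


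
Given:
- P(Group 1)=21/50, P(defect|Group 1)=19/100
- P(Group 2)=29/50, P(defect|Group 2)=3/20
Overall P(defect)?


P(B) = Σ P(B|Aᵢ)×P(Aᵢ)
  19/100×21/50 = 399/5000
  3/20×29/50 = 87/1000
Sum = 417/2500

P(defect) = 417/2500 ≈ 16.68%


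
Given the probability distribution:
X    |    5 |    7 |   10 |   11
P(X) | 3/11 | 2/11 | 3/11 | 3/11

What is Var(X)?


E[X] = 92/11
E[X²] = 76
Var(X) = E[X²] - (E[X])² = 76 - 8464/121 = 732/121

Var(X) = 732/121 ≈ 6.0496


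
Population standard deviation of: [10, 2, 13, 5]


Mean = 30/4 = 15/2
  (10-15/2)²=25/4
  (2-15/2)²=121/4
  (13-15/2)²=121/4
  (5-15/2)²=25/4
Σ(x-μ)² = 73
σ² = 73/4

σ = √(73/4) ≈ 4.2720


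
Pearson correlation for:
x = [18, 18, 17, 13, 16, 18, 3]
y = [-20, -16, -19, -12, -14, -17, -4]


n=7, Σx=103, Σy=-102, Σxy=-1669, Σx²=1695, Σy²=1662
r = (7×(-1669) - 103×(-102))/√((7×1695 - 103²)(7×1662 - (-102)²))
= -1177/√(1256×1230) = -1177/√1544880 ≈ -1177/1242.9320 ≈ -0.9470

r ≈ -0.9470


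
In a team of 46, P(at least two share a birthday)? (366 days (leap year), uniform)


P(all different) = Π(366-i)/366 for i=0..45
= 0.052187
P(match) = 1 - 0.052187 = 0.947813

P ≈ 0.9478 ≈ 94.78%


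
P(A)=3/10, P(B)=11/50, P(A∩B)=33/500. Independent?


P(A)×P(B) = 33/500
P(A∩B) = 33/500
Equal ✓ → Independent

Yes, independent


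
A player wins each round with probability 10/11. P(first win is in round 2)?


Geometric: P(X=2) = (1-p)^(k-1)×p = (1/11)^1×10/11 = 10/121

P(X=2) = 10/121 ≈ 8.26%


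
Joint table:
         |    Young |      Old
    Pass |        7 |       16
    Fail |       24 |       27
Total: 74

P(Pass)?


P(Pass) = (7+16)/74 = 23/74

P(Pass) = 23/74 ≈ 31.08%


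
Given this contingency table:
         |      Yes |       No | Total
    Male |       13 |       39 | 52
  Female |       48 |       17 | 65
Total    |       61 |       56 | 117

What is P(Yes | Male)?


P(Yes | Male) = 13/(13+39) = 13/52 = 1/4

P(Yes|Male) = 1/4 ≈ 25.00%


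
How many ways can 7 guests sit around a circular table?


Circular arrangements of 7 distinct objects: fix one position to break rotational symmetry.
(n-1)! = 6! = 720

720


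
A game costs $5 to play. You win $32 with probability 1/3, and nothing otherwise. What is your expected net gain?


E[gain] = (32-5)×1/3 + (-5)×2/3
= 9 - 10/3 = 17/3

Expected net gain = $17/3 ≈ $5.67


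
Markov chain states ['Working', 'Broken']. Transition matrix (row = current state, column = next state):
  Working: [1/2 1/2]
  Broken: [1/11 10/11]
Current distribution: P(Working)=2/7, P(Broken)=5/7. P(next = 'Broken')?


P(next=Broken) = Σᵢ P(now=i)×P(i→Broken)
= 2/7×1/2 + 5/7×10/11
= 1/7 + 50/77 = 61/77

P = 61/77 ≈ 0.7922


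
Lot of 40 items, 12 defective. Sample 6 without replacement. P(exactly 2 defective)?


Hypergeometric: C(12,2)×C(28,4)/C(40,6)
= 66×20475/3838380 = 495/1406

P(X=2) = 495/1406 ≈ 35.21%


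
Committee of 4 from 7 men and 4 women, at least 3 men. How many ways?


Count by #men:
  3M,1W: C(7,3)×C(4,1)=140
  4M,0W: C(7,4)×C(4,0)=35
Total = 175

175


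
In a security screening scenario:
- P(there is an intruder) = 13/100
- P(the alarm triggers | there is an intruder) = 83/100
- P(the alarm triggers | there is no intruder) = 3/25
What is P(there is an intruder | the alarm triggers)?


Using Bayes' theorem:
P(A|B) = P(B|A)·P(A) / P(B)

P(the alarm triggers) = 83/100 × 13/100 + 3/25 × 87/100
= 1079/10000 + 261/2500 = 2123/10000

P(there is an intruder|the alarm triggers) = (1079/10000) / (2123/10000) = 1079/2123

P(there is an intruder|the alarm triggers) = 1079/2123 ≈ 50.82%


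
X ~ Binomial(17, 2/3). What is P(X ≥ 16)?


P(X ≥ 16) = Σ P(X=i) for i=16..17
P(X=16) = 1114112/129140163
P(X=17) = 131072/129140163
Sum = 1245184/129140163

P(X ≥ 16) = 1245184/129140163 ≈ 0.96%


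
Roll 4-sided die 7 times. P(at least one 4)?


P(no 4)^7 = (3/4)^7 = 2187/16384
P(≥1) = 1 - 2187/16384 = 14197/16384

P = 14197/16384 ≈ 86.65%


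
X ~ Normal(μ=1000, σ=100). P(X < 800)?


z = (800-1000)/100 = -2.0
P(Z < -2.0) = 0.0228

P(X < 800) ≈ 0.0228


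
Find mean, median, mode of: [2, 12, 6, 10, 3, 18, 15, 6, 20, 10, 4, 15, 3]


Sorted: [2, 3, 3, 4, 6, 6, 10, 10, 12, 15, 15, 18, 20]
Mean = 124/13
Median = 10
Freq: {2: 1, 12: 1, 6: 2, 10: 2, 3: 2, 18: 1, 15: 2, 20: 1, 4: 1}
Mode: [3, 6, 10, 15]

Mean=124/13, Median=10, Mode=[3, 6, 10, 15]


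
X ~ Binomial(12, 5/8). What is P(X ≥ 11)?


P(X ≥ 11) = Σ P(X=i) for i=11..12
P(X=11) = 439453125/17179869184
P(X=12) = 244140625/68719476736
Sum = 2001953125/68719476736

P(X ≥ 11) = 2001953125/68719476736 ≈ 2.91%


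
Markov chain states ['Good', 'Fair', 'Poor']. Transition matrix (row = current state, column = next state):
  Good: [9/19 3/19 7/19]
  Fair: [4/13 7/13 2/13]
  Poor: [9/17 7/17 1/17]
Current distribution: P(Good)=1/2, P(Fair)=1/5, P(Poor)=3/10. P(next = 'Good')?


P(next=Good) = Σᵢ P(now=i)×P(i→Good)
= 1/2×9/19 + 1/5×4/13 + 3/10×9/17
= 9/38 + 4/65 + 27/170 = 9599/20995

P = 9599/20995 ≈ 0.4572


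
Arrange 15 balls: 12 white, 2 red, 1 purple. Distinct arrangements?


15!/(12!×2!×1!) = 1365

1365


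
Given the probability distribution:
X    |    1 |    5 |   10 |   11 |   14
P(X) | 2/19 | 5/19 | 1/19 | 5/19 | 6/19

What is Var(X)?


E[X] = 176/19
E[X²] = 2008/19
Var(X) = E[X²] - (E[X])² = 2008/19 - 30976/361 = 7176/361

Var(X) = 7176/361 ≈ 19.8781


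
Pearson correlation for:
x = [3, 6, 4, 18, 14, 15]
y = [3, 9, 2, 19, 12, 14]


n=6, Σx=60, Σy=59, Σxy=791, Σx²=806, Σy²=795
r = (6×791 - 60×59)/√((6×806 - 60²)(6×795 - 59²))
= 1206/√(1236×1289) = 1206/√1593204 ≈ 1206/1262.2219 ≈ 0.9555

r ≈ 0.9555


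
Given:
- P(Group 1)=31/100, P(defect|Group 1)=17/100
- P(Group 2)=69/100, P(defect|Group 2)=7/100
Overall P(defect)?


P(B) = Σ P(B|Aᵢ)×P(Aᵢ)
  17/100×31/100 = 527/10000
  7/100×69/100 = 483/10000
Sum = 101/1000

P(defect) = 101/1000 ≈ 10.10%


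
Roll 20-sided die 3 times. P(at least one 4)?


P(no 4)^3 = (19/20)^3 = 6859/8000
P(≥1) = 1 - 6859/8000 = 1141/8000

P = 1141/8000 ≈ 14.26%


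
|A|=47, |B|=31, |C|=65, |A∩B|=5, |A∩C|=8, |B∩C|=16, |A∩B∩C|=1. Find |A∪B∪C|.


|A∪B∪C| = 47+31+65-5-8-16+1 = 115

|A∪B∪C| = 115


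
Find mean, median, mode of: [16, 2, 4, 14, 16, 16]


Sorted: [2, 4, 14, 16, 16, 16]
Mean = 68/6 = 34/3
Median = 15
Freq: {16: 3, 2: 1, 4: 1, 14: 1}
Mode: [16]

Mean=34/3, Median=15, Mode=16


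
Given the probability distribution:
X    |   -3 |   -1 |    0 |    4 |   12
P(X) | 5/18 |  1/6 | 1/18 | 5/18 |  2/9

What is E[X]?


E[X] = Σ x·P(X=x)
= (-3)×(5/18) + (-1)×(1/6) + (0)×(1/18) + (4)×(5/18) + (12)×(2/9)
= 25/9

E[X] = 25/9


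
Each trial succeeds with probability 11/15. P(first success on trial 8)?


Geometric: P(X=8) = (1-p)^(k-1)×p = (4/15)^7×11/15 = 180224/2562890625

P(X=8) = 180224/2562890625 ≈ 0.01%


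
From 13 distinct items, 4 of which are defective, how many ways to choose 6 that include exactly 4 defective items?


Choose 4 of the 4 defective items and 2 of the other 9 items:
C(4,4)×C(9,2) = 1×36 = 36

36


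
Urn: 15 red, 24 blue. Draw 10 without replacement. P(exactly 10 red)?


Hypergeometric: C(15,10)×C(24,0)/C(39,10)
= 3003×1/635745396 = 7/1481924

P(X=10) = 7/1481924 ≈ 0.00%


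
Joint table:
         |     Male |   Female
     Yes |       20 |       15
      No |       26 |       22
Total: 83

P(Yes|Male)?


P(Yes|Male) = 20/(20+26) = 20/46 = 10/23

P = 10/23 ≈ 43.48%


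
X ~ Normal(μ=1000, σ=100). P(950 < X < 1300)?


z₁=(950-1000)/100=-0.5, z₂=(1300-1000)/100=3.0
P = Φ(3.0) - Φ(-0.5) = 0.998650 - 0.308538 = 0.690112 ≈ 0.6901

P(950 < X < 1300) ≈ 0.6901


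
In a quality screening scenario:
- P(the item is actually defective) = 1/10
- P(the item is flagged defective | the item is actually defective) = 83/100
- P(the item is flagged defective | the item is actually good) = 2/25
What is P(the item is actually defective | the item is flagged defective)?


Using Bayes' theorem:
P(A|B) = P(B|A)·P(A) / P(B)

P(the item is flagged defective) = 83/100 × 1/10 + 2/25 × 9/10
= 83/1000 + 9/125 = 31/200

P(the item is actually defective|the item is flagged defective) = (83/1000) / (31/200) = 83/155

P(the item is actually defective|the item is flagged defective) = 83/155 ≈ 53.55%


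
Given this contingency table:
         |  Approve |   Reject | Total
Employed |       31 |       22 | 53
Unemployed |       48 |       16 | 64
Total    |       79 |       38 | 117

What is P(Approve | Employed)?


P(Approve | Employed) = 31/(31+22) = 31/53

P(Approve|Employed) = 31/53 ≈ 58.49%


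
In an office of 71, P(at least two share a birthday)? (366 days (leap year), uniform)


P(all different) = Π(366-i)/366 for i=0..70
= 0.000694
P(match) = 1 - 0.000694 = 0.999306

P ≈ 0.9993 ≈ 99.93%


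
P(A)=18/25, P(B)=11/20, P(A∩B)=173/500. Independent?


P(A)×P(B) = 99/250
P(A∩B) = 173/500
Not equal → NOT independent

No, not independent


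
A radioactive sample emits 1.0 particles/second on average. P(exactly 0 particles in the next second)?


Poisson(λ=1.0): P(X=0) = e^(-λ)×λ^k/k!
= e^(-1.0) × 1.0^0 / 0!
≈ 0.3678794412 × 1 / 1 ≈ 0.367879

P(X=0) ≈ 0.367879 ≈ 36.79%


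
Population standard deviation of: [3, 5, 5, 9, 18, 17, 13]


Mean = 70/7 = 10
  (3-10)²=49
  (5-10)²=25
  (5-10)²=25
  (9-10)²=1
  (18-10)²=64
  (17-10)²=49
  (13-10)²=9
Σ(x-μ)² = 222
σ² = 222/7

σ = √(222/7) ≈ 5.6315


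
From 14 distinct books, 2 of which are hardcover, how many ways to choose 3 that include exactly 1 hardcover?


Choose 1 of the 2 hardcovers and 2 of the other 12 books:
C(2,1)×C(12,2) = 2×66 = 132

132


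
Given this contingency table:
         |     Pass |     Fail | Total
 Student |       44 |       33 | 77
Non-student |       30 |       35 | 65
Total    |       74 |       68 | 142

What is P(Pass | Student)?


P(Pass | Student) = 44/(44+33) = 44/77 = 4/7

P(Pass|Student) = 4/7 ≈ 57.14%


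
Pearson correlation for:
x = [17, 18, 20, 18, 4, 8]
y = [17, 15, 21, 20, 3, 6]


n=6, Σx=85, Σy=82, Σxy=1399, Σx²=1417, Σy²=1400
r = (6×1399 - 85×82)/√((6×1417 - 85²)(6×1400 - 82²))
= 1424/√(1277×1676) = 1424/√2140252 ≈ 1424/1462.9600 ≈ 0.9734

r ≈ 0.9734


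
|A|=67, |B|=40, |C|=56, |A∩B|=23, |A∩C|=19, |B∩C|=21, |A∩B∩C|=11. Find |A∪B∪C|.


|A∪B∪C| = 67+40+56-23-19-21+11 = 111

|A∪B∪C| = 111


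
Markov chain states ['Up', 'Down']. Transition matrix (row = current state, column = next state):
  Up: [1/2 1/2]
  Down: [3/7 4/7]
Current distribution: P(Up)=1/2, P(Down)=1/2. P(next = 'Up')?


P(next=Up) = Σᵢ P(now=i)×P(i→Up)
= 1/2×1/2 + 1/2×3/7
= 1/4 + 3/14 = 13/28

P = 13/28 ≈ 0.4643


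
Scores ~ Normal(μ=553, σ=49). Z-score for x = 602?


z = (x - μ)/σ = (602 - 553)/49 = 1.0

z = 1.0


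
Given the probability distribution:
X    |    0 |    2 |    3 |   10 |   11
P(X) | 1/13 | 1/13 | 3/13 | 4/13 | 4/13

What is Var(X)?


E[X] = 95/13
E[X²] = 915/13
Var(X) = E[X²] - (E[X])² = 915/13 - 9025/169 = 2870/169

Var(X) = 2870/169 ≈ 16.9822


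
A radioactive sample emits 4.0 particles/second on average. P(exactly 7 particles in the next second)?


Poisson(λ=4.0): P(X=7) = e^(-λ)×λ^k/k!
= e^(-4.0) × 4.0^7 / 7!
≈ 0.01831563889 × 16384 / 5040 ≈ 0.059540

P(X=7) ≈ 0.059540 ≈ 5.95%


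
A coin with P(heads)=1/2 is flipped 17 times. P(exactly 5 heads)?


Binomial: P(X=5) = C(17,5)×p^5×(1-p)^12
= 6188 × 1/32 × 1/4096 = 1547/32768

P(X=5) = 1547/32768 ≈ 4.72%


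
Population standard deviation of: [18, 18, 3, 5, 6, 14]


Mean = 64/6 = 32/3
  (18-32/3)²=484/9
  (18-32/3)²=484/9
  (3-32/3)²=529/9
  (5-32/3)²=289/9
  (6-32/3)²=196/9
  (14-32/3)²=100/9
Σ(x-μ)² = 694/3
σ² = (694/3)/6 = 347/9

σ = √(347/9) ≈ 6.2093


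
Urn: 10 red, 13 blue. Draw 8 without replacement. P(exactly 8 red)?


Hypergeometric: C(10,8)×C(13,0)/C(23,8)
= 45×1/490314 = 15/163438

P(X=8) = 15/163438 ≈ 0.01%


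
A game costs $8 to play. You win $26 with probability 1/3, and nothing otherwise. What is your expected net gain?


E[gain] = (26-8)×1/3 + (-8)×2/3
= 6 - 16/3 = 2/3

Expected net gain = $2/3 ≈ $0.67


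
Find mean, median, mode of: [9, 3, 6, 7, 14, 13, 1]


Sorted: [1, 3, 6, 7, 9, 13, 14]
Mean = 53/7
Median = 7
Freq: {9: 1, 3: 1, 6: 1, 7: 1, 14: 1, 13: 1, 1: 1}
Mode: No mode

Mean=53/7, Median=7, Mode=No mode


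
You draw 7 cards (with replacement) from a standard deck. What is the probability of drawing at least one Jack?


P(not a Jack) = 48/52 = 12/13
P(none in 7 draws) = (12/13)^7 = 35831808/62748517
P(≥1 Jack) = 1 - 35831808/62748517 = 26916709/62748517

P = 26916709/62748517 ≈ 42.90%


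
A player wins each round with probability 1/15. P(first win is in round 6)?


Geometric: P(X=6) = (1-p)^(k-1)×p = (14/15)^5×1/15 = 537824/11390625

P(X=6) = 537824/11390625 ≈ 4.72%


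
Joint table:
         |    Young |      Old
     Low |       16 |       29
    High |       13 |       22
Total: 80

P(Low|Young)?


P(Low|Young) = 16/(16+13) = 16/29

P = 16/29 ≈ 55.17%


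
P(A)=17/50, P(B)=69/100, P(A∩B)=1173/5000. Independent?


P(A)×P(B) = 1173/5000
P(A∩B) = 1173/5000
Equal ✓ → Independent

Yes, independent


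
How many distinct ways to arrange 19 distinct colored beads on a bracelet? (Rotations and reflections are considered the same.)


Free circular arrangements: rotations and reflections both identified.
(n-1)!/2 = 18!/2 = 6402373705728000/2 = 3201186852864000

3201186852864000


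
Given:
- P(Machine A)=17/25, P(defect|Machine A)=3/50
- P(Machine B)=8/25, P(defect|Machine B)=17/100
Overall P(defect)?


P(B) = Σ P(B|Aᵢ)×P(Aᵢ)
  3/50×17/25 = 51/1250
  17/100×8/25 = 34/625
Sum = 119/1250

P(defect) = 119/1250 ≈ 9.52%


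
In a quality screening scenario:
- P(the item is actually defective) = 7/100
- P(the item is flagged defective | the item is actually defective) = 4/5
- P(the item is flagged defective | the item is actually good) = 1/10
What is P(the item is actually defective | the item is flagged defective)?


Using Bayes' theorem:
P(A|B) = P(B|A)·P(A) / P(B)

P(the item is flagged defective) = 4/5 × 7/100 + 1/10 × 93/100
= 7/125 + 93/1000 = 149/1000

P(the item is actually defective|the item is flagged defective) = (7/125) / (149/1000) = 56/149

P(the item is actually defective|the item is flagged defective) = 56/149 ≈ 37.58%


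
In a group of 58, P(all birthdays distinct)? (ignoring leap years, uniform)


P(all different) = Π(365-i)/365 for i=0..57
= (365/365)×(364/365)×...×(308/365)
= 0.008335

P ≈ 0.0083 ≈ 0.83%


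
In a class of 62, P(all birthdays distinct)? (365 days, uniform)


P(all different) = Π(365-i)/365 for i=0..61
= (365/365)×(364/365)×...×(304/365)
= 0.004090

P ≈ 0.0041 ≈ 0.41%


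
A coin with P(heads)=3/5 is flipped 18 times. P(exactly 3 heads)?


Binomial: P(X=3) = C(18,3)×p^3×(1-p)^15
= 816 × 27/125 × 32768/30517578125 = 721944576/3814697265625

P(X=3) = 721944576/3814697265625 ≈ 0.02%


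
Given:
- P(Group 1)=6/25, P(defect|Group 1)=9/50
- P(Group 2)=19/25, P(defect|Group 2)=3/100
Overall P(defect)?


P(B) = Σ P(B|Aᵢ)×P(Aᵢ)
  9/50×6/25 = 27/625
  3/100×19/25 = 57/2500
Sum = 33/500

P(defect) = 33/500 ≈ 6.60%


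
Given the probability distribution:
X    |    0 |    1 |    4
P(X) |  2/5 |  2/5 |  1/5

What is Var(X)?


E[X] = 6/5
E[X²] = 18/5
Var(X) = E[X²] - (E[X])² = 18/5 - 36/25 = 54/25

Var(X) = 54/25 ≈ 2.1600


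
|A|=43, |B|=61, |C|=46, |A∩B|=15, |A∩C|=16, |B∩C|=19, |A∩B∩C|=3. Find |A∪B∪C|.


|A∪B∪C| = 43+61+46-15-16-19+3 = 103

|A∪B∪C| = 103


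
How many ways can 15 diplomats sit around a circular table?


Circular arrangements of 15 distinct objects: fix one position to break rotational symmetry.
(n-1)! = 14! = 87178291200

87178291200


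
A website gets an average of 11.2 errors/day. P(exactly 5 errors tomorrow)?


Poisson(λ=11.2): P(X=5) = e^(-λ)×λ^k/k!
= e^(-11.2) × 11.2^5 / 5!
≈ 1.367419607e-05 × 176234.16832 / 120 ≈ 0.020082

P(X=5) ≈ 0.020082 ≈ 2.01%


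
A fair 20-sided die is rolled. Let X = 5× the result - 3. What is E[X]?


E[die] = (1+20)/2 = 21/2
E[X] = 5×21/2 - 3 = 99/2

E[X] = 99/2


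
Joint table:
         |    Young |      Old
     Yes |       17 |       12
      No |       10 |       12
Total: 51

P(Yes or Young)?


P(Yes∨Young) = P(Yes) + P(Young) - P(Yes∧Young)
= (29 + 27 - 17)/51 = 39/51 = 13/17

P = 13/17 ≈ 76.47%


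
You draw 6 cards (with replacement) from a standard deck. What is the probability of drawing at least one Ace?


P(not a Ace) = 48/52 = 12/13
P(none in 6 draws) = (12/13)^6 = 2985984/4826809
P(≥1 Ace) = 1 - 2985984/4826809 = 1840825/4826809

P = 1840825/4826809 ≈ 38.14%


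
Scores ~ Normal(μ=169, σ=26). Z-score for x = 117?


z = (x - μ)/σ = (117 - 169)/26 = -2.0

z = -2.0


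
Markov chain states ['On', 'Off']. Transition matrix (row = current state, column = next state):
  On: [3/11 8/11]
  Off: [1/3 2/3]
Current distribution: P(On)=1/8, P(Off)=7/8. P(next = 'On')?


P(next=On) = Σᵢ P(now=i)×P(i→On)
= 1/8×3/11 + 7/8×1/3
= 3/88 + 7/24 = 43/132

P = 43/132 ≈ 0.3258


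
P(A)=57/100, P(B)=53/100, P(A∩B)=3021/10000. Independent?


P(A)×P(B) = 3021/10000
P(A∩B) = 3021/10000
Equal ✓ → Independent

Yes, independent


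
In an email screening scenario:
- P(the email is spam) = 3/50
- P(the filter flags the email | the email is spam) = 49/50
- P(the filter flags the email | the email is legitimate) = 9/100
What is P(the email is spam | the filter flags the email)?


Using Bayes' theorem:
P(A|B) = P(B|A)·P(A) / P(B)

P(the filter flags the email) = 49/50 × 3/50 + 9/100 × 47/50
= 147/2500 + 423/5000 = 717/5000

P(the email is spam|the filter flags the email) = (147/2500) / (717/5000) = 98/239

P(the email is spam|the filter flags the email) = 98/239 ≈ 41.00%


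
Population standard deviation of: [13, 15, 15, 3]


Mean = 46/4 = 23/2
  (13-23/2)²=9/4
  (15-23/2)²=49/4
  (15-23/2)²=49/4
  (3-23/2)²=289/4
Σ(x-μ)² = 99
σ² = 99/4

σ = √(99/4) ≈ 4.9749


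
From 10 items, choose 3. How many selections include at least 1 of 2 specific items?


Complement: C(10,3) - C(8,3) = 120 - 56 = 64

64


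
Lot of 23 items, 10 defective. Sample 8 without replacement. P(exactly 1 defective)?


Hypergeometric: C(10,1)×C(13,7)/C(23,8)
= 10×1716/490314 = 260/7429

P(X=1) = 260/7429 ≈ 3.50%


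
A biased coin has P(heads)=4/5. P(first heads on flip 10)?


Geometric: P(X=10) = (1-p)^(k-1)×p = (1/5)^9×4/5 = 4/9765625

P(X=10) = 4/9765625 ≈ 0.00%


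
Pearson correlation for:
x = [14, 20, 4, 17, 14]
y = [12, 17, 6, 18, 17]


n=5, Σx=69, Σy=70, Σxy=1076, Σx²=1097, Σy²=1082
r = (5×1076 - 69×70)/√((5×1097 - 69²)(5×1082 - 70²))
= 550/√(724×510) = 550/√369240 ≈ 550/607.6512 ≈ 0.9051

r ≈ 0.9051


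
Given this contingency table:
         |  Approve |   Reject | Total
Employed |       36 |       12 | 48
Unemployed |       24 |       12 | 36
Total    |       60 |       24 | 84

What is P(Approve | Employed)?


P(Approve | Employed) = 36/(36+12) = 36/48 = 3/4

P(Approve|Employed) = 3/4 ≈ 75.00%


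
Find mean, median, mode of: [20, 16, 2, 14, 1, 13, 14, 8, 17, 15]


Sorted: [1, 2, 8, 13, 14, 14, 15, 16, 17, 20]
Mean = 120/10 = 12
Median = 14
Freq: {20: 1, 16: 1, 2: 1, 14: 2, 1: 1, 13: 1, 8: 1, 17: 1, 15: 1}
Mode: [14]

Mean=12, Median=14, Mode=14


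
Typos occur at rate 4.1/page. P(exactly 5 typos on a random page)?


Poisson(λ=4.1): P(X=5) = e^(-λ)×λ^k/k!
= e^(-4.1) × 4.1^5 / 5!
≈ 0.0165726754 × 1158.56201 / 120 ≈ 0.160004

P(X=5) ≈ 0.160004 ≈ 16.00%


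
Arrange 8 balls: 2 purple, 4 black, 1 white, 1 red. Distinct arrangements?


8!/(2!×4!×1!×1!) = 840

840


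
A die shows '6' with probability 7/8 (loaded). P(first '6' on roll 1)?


Geometric: P(X=1) = (1-p)^(k-1)×p = (1/8)^0×7/8 = 7/8

P(X=1) = 7/8 ≈ 87.50%


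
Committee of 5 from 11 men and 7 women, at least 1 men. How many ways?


Count by #men:
  1M,4W: C(11,1)×C(7,4)=385
  2M,3W: C(11,2)×C(7,3)=1925
  3M,2W: C(11,3)×C(7,2)=3465
  4M,1W: C(11,4)×C(7,1)=2310
  5M,0W: C(11,5)×C(7,0)=462
Total = 8547

8547


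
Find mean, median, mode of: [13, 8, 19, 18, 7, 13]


Sorted: [7, 8, 13, 13, 18, 19]
Mean = 78/6 = 13
Median = 13
Freq: {13: 2, 8: 1, 19: 1, 18: 1, 7: 1}
Mode: [13]

Mean=13, Median=13, Mode=13


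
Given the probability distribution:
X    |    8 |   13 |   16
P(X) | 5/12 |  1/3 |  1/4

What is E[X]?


E[X] = Σ x·P(X=x)
= (8)×(5/12) + (13)×(1/3) + (16)×(1/4)
= 35/3

E[X] = 35/3


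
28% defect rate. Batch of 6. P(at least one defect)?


P(all good) = (18/25)^6 = 34012224/244140625
P(≥1 defect) = 210128401/244140625

P = 210128401/244140625 ≈ 86.07%


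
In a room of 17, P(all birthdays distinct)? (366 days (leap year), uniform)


P(all different) = Π(366-i)/366 for i=0..16
= (366/366)×(365/366)×...×(350/366)
= 0.685712

P ≈ 0.6857 ≈ 68.57%


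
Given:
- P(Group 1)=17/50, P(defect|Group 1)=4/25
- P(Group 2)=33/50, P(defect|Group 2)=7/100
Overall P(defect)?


P(B) = Σ P(B|Aᵢ)×P(Aᵢ)
  4/25×17/50 = 34/625
  7/100×33/50 = 231/5000
Sum = 503/5000

P(defect) = 503/5000 ≈ 10.06%


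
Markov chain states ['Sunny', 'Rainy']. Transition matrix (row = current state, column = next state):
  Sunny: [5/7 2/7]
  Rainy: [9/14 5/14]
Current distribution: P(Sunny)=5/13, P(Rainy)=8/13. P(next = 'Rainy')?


P(next=Rainy) = Σᵢ P(now=i)×P(i→Rainy)
= 5/13×2/7 + 8/13×5/14
= 10/91 + 20/91 = 30/91

P = 30/91 ≈ 0.3297


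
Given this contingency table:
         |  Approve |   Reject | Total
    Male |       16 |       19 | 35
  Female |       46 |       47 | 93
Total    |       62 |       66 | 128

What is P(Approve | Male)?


P(Approve | Male) = 16/(16+19) = 16/35

P(Approve|Male) = 16/35 ≈ 45.71%


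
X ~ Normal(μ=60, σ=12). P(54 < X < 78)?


z₁=(54-60)/12=-0.5, z₂=(78-60)/12=1.5
P = Φ(1.5) - Φ(-0.5) = 0.933193 - 0.308538 = 0.624655 ≈ 0.6247

P(54 < X < 78) ≈ 0.6247


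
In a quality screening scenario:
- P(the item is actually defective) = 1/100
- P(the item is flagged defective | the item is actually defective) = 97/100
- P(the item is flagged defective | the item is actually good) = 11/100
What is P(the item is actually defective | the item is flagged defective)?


Using Bayes' theorem:
P(A|B) = P(B|A)·P(A) / P(B)

P(the item is flagged defective) = 97/100 × 1/100 + 11/100 × 99/100
= 97/10000 + 1089/10000 = 593/5000

P(the item is actually defective|the item is flagged defective) = (97/10000) / (593/5000) = 97/1186

P(the item is actually defective|the item is flagged defective) = 97/1186 ≈ 8.18%


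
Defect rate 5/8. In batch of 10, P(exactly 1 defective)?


Binomial: P(X=1) = C(10,1)×p^1×(1-p)^9
= 10 × 5/8 × 19683/134217728 = 492075/536870912

P(X=1) = 492075/536870912 ≈ 0.09%


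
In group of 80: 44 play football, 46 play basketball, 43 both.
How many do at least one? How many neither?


|A∪B| = 44+46-43 = 47
Neither = 80-47 = 33

At least one: 47; Neither: 33


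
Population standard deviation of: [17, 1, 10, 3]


Mean = 31/4
  (17-31/4)²=1369/16
  (1-31/4)²=729/16
  (10-31/4)²=81/16
  (3-31/4)²=361/16
Σ(x-μ)² = 635/4
σ² = (635/4)/4 = 635/16

σ = √(635/16) ≈ 6.2998


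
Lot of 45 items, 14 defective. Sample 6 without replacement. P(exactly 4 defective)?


Hypergeometric: C(14,4)×C(31,2)/C(45,6)
= 1001×465/8145060 = 403/7052

P(X=4) = 403/7052 ≈ 5.71%


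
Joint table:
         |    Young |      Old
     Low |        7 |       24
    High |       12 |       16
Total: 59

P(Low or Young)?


P(Low∨Young) = P(Low) + P(Young) - P(Low∧Young)
= (31 + 19 - 7)/59 = 43/59

P = 43/59 ≈ 72.88%


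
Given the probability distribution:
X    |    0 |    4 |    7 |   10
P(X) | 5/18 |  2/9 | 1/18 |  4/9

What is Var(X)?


E[X] = 103/18
E[X²] = 913/18
Var(X) = E[X²] - (E[X])² = 913/18 - 10609/324 = 5825/324

Var(X) = 5825/324 ≈ 17.9784


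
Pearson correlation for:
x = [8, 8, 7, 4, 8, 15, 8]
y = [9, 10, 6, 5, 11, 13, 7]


n=7, Σx=58, Σy=61, Σxy=553, Σx²=546, Σy²=581
r = (7×553 - 58×61)/√((7×546 - 58²)(7×581 - 61²))
= 333/√(458×346) = 333/√158468 ≈ 333/398.0804 ≈ 0.8365

r ≈ 0.8365


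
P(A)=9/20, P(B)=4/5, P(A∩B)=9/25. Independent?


P(A)×P(B) = 9/25
P(A∩B) = 9/25
Equal ✓ → Independent

Yes, independent


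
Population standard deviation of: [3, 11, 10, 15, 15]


Mean = 54/5
  (3-54/5)²=1521/25
  (11-54/5)²=1/25
  (10-54/5)²=16/25
  (15-54/5)²=441/25
  (15-54/5)²=441/25
Σ(x-μ)² = 484/5
σ² = (484/5)/5 = 484/25

σ = √(484/25) ≈ 4.4000


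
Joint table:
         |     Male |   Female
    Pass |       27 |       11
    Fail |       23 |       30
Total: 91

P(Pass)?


P(Pass) = (27+11)/91 = 38/91

P(Pass) = 38/91 ≈ 41.76%


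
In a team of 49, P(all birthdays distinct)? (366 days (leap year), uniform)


P(all different) = Π(366-i)/366 for i=0..48
= (366/366)×(365/366)×...×(318/366)
= 0.034553

P ≈ 0.0346 ≈ 3.46%


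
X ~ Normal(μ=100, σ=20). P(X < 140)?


z = (140-100)/20 = 2.0
P(Z < 2.0) = 0.9772

P(X < 140) ≈ 0.9772


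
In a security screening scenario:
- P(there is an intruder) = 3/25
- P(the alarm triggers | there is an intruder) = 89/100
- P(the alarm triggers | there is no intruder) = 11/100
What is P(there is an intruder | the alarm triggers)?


Using Bayes' theorem:
P(A|B) = P(B|A)·P(A) / P(B)

P(the alarm triggers) = 89/100 × 3/25 + 11/100 × 22/25
= 267/2500 + 121/1250 = 509/2500

P(there is an intruder|the alarm triggers) = (267/2500) / (509/2500) = 267/509

P(there is an intruder|the alarm triggers) = 267/509 ≈ 52.46%


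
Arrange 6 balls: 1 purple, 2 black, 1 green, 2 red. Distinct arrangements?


6!/(1!×2!×1!×2!) = 180

180


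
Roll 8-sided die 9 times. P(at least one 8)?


P(no 8)^9 = (7/8)^9 = 40353607/134217728
P(≥1) = 1 - 40353607/134217728 = 93864121/134217728

P = 93864121/134217728 ≈ 69.93%


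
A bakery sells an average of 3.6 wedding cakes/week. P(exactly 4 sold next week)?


Poisson(λ=3.6): P(X=4) = e^(-λ)×λ^k/k!
= e^(-3.6) × 3.6^4 / 4!
≈ 0.02732372245 × 167.9616 / 24 ≈ 0.191222

P(X=4) ≈ 0.191222 ≈ 19.12%


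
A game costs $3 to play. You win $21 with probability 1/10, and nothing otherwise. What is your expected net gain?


E[gain] = (21-3)×1/10 + (-3)×9/10
= 9/5 - 27/10 = -9/10

Expected net gain = $-9/10 ≈ $-0.90


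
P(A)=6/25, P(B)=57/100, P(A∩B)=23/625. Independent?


P(A)×P(B) = 171/1250
P(A∩B) = 23/625
Not equal → NOT independent

No, not independent


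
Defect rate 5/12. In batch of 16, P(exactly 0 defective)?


Binomial: P(X=0) = C(16,0)×p^0×(1-p)^16
= 1 × 1 × 33232930569601/184884258895036416 = 33232930569601/184884258895036416

P(X=0) = 33232930569601/184884258895036416 ≈ 0.02%


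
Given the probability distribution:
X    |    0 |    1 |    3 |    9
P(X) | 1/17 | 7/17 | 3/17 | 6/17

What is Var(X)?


E[X] = 70/17
E[X²] = 520/17
Var(X) = E[X²] - (E[X])² = 520/17 - 4900/289 = 3940/289

Var(X) = 3940/289 ≈ 13.6332


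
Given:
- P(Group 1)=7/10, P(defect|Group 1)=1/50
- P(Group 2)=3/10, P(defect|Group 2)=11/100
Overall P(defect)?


P(B) = Σ P(B|Aᵢ)×P(Aᵢ)
  1/50×7/10 = 7/500
  11/100×3/10 = 33/1000
Sum = 47/1000

P(defect) = 47/1000 ≈ 4.70%


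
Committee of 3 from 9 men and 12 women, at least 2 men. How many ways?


Count by #men:
  2M,1W: C(9,2)×C(12,1)=432
  3M,0W: C(9,3)×C(12,0)=84
Total = 516

516


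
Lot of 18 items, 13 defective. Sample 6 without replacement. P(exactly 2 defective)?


Hypergeometric: C(13,2)×C(5,4)/C(18,6)
= 78×5/18564 = 5/238

P(X=2) = 5/238 ≈ 2.10%
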